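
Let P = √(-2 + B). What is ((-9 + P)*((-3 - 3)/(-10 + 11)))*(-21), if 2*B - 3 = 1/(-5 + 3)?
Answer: -1134 + 63*I*√3 ≈ -1134.0 + 109.12*I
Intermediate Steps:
B = 5/4 (B = 3/2 + 1/(2*(-5 + 3)) = 3/2 + (½)/(-2) = 3/2 + (½)*(-½) = 3/2 - ¼ = 5/4 ≈ 1.2500)
P = I*√3/2 (P = √(-2 + 5/4) = √(-¾) = I*√3/2 ≈ 0.86602*I)
((-9 + P)*((-3 - 3)/(-10 + 11)))*(-21) = ((-9 + I*√3/2)*((-3 - 3)/(-10 + 11)))*(-21) = ((-9 + I*√3/2)*(-6/1))*(-21) = ((-9 + I*√3/2)*(-6*1))*(-21) = ((-9 + I*√3/2)*(-6))*(-21) = (54 - 3*I*√3)*(-21) = -1134 + 63*I*√3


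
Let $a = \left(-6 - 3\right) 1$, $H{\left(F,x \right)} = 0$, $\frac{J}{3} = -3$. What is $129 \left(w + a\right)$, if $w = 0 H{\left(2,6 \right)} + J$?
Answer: $-2322$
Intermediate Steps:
$J = -9$ ($J = 3 \left(-3\right) = -9$)
$w = -9$ ($w = 0 \cdot 0 - 9 = 0 - 9 = -9$)
$a = -9$ ($a = \left(-9\right) 1 = -9$)
$129 \left(w + a\right) = 129 \left(-9 - 9\right) = 129 \left(-18\right) = -2322$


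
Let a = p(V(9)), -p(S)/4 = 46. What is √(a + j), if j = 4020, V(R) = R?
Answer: 2*√959 ≈ 61.935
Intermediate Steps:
p(S) = -184 (p(S) = -4*46 = -184)
a = -184
√(a + j) = √(-184 + 4020) = √3836 = 2*√959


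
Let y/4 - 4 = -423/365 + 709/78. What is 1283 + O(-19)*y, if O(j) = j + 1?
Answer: 2011783/4745 ≈ 423.98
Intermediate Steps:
O(j) = 1 + j
y = 679342/14235 (y = 16 + 4*(-423/365 + 709/78) = 16 + 4*(225791/28470) = 16 + 451582/14235 = 679342/14235 ≈ 47.723)
1283 + O(-19)*y = 1283 + (1 - 19)*(679342/14235) = 1283 - 18*679342/14235 = 1283 - 4076052/4745 = 2011783/4745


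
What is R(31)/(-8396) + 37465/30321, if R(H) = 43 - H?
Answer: 78548072/63643779 ≈ 1.2342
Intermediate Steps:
R(31)/(-8396) + 37465/30321 = (43 - 1*31)/(-8396) + 37465/30321 = (43 - 31)*(-1/8396) + 37465*(1/30321) = 12*(-1/8396) + 37465/30321 = -3/2099 + 37465/30321 = 78548072/63643779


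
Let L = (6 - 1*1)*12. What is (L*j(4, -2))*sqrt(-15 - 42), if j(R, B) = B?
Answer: -120*I*sqrt(57) ≈ -905.98*I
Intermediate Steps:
L = 60 (L = (6 - 1)*12 = 5*12 = 60)
(L*j(4, -2))*sqrt(-15 - 42) = (60*(-2))*sqrt(-15 - 42) = -120*I*sqrt(57)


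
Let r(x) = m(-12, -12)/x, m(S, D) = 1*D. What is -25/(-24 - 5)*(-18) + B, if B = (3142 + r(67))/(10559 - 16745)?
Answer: -96306229/6009699 ≈ -16.025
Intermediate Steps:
m(S, D) = D
r(x) = -12/x
B = -105251/207231 (B = (3142 - 12/67)/(10559 - 16745) = (3142 - 12*1/67)/(-6186) = (3142 - 12/67)*(-1/6186) = (210502/67)*(-1/6186) = -105251/207231 ≈ -0.50789)
-25/(-24 - 5)*(-18) + B = -25/(-24 - 5)*(-18) - 105251/207231 = -25/(-29)*(-18) - 105251/207231 = -25*(-1/29)*(-18) - 105251/207231 = (25/29)*(-18) - 105251/207231 = -450/29 - 105251/207231 = -96306229/6009699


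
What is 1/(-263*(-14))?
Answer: 1/3682 ≈ 0.00027159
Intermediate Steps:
1/(-263*(-14)) = 1/3682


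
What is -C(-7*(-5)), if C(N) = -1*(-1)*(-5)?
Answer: 5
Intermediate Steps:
C(N) = -5 (C(N) = 1*(-5) = -5)
-C(-7*(-5)) = -1*(-5) = 5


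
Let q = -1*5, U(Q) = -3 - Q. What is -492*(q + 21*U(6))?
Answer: 95448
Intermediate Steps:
q = -5
-492*(q + 21*U(6)) = -492*(-5 + 21*(-3 - 1*6)) = -492*(-5 + 21*(-3 - 6)) = -492*(-5 + 21*(-9)) = -492*(-5 - 189) = -492*(-194) = 95448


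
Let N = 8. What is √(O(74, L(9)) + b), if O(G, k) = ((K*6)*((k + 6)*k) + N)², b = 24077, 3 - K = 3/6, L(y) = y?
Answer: √4157166 ≈ 2038.9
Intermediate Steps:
K = 5/2 (K = 3 - 3/6 = 3 - 1*½ = 3 - ½ = 5/2 ≈ 2.5000)
O(G, k) = (8 + 15*k*(6 + k))² (O(G, k) = (((5/2)*6)*((k + 6)*k) + 8)² = (15*((6 + k)*k) + 8)² = (15*(k*(6 + k)) + 8)² = (15*k*(6 + k) + 8)² = (8 + 15*k*(6 + k))²)
√(O(74, L(9)) + b) = √((8 + 15*9² + 90*9)² + 24077) = √((8 + 15*81 + 810)² + 24077) = √((8 + 1215 + 810)² + 24077) = √(2033² + 24077) = √(4133089 + 24077) = √4157166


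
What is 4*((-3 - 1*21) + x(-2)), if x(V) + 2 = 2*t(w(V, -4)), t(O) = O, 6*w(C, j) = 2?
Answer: -304/3 ≈ -101.33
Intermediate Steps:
w(C, j) = 1/3 (w(C, j) = (1/6)*2 = 1/3)
x(V) = -4/3 (x(V) = -2 + 2*(1/3) = -2 + 2/3 = -4/3)
4*((-3 - 1*21) + x(-2)) = 4*((-3 - 1*21) - 4/3) = 4*((-3 - 21) - 4/3) = 4*(-24 - 4/3) = 4*(-76/3) = -304/3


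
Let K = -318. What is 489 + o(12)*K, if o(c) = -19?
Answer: 6531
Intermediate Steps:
489 + o(12)*K = 489 - 19*(-318) = 489 + 6042 = 6531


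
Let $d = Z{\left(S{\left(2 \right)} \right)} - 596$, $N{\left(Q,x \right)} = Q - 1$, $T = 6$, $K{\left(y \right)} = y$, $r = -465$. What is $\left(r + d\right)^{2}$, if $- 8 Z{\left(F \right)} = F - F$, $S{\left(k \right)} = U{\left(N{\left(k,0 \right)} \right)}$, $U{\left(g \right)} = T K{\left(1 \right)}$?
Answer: $1125721$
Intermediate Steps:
$N{\left(Q,x \right)} = -1 + Q$ ($N{\left(Q,x \right)} = Q - 1 = -1 + Q$)
$U{\left(g \right)} = 6$ ($U{\left(g \right)} = 6 \cdot 1 = 6$)
$S{\left(k \right)} = 6$
$Z{\left(F \right)} = 0$ ($Z{\left(F \right)} = - \frac{F - F}{8} = \left(- \frac{1}{8}\right) 0 = 0$)
$d = -596$ ($d = 0 - 596 = -596$)
$\left(r + d\right)^{2} = \left(-465 - 596\right)^{2} = \left(-1061\right)^{2} = 1125721$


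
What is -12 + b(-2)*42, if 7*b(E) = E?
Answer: -24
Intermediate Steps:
b(E) = E/7
-12 + b(-2)*42 = -12 + ((⅐)*(-2))*42 = -12 - 2/7*42 = -12 - 12 = -24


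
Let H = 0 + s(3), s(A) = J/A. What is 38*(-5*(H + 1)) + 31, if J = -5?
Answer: 473/3 ≈ 157.67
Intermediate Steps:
s(A) = -5/A
H = -5/3 (H = 0 - 5/3 = -5/3 ≈ -1.6667)
38*(-5*(H + 1)) + 31 = 38*(-5*(-5/3 + 1)) + 31 = 38*(-5*(-⅔)) + 31 = 38*(10/3) + 31 = 380/3 + 31 = 473/3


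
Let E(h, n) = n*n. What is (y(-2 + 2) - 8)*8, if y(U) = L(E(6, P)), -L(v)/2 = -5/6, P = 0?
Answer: -152/3 ≈ -50.667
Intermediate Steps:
E(h, n) = n**2
L(v) = 5/3 (L(v) = -(-10)/6 = -2*(-5/6) = 5/3)
y(U) = 5/3
(y(-2 + 2) - 8)*8 = (5/3 - 8)*8 = -19/3*8 = -152/3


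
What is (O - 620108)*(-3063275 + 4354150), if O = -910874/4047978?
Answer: -1620167177559177875/2023989 ≈ -8.0048e+11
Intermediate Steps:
O = -455437/2023989 (O = -910874*1/4047978 = -455437/2023989 ≈ -0.22502)
(O - 620108)*(-3063275 + 4354150) = (-455437/2023989 - 620108)*(-3063275 + 4354150) = -1255092226249/2023989*1290875 = -1620167177559177875/2023989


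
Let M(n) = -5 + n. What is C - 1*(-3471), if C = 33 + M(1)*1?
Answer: 3500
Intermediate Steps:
C = 29 (C = 33 + (-5 + 1)*1 = 33 - 4*1 = 33 - 4 = 29)
C - 1*(-3471) = 29 - 1*(-3471) = 29 + 3471 = 3500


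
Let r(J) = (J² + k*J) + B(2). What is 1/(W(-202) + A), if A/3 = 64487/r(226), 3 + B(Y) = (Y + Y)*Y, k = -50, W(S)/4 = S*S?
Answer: 39781/6493089157 ≈ 6.1267e-6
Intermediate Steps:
W(S) = 4*S² (W(S) = 4*(S*S) = 4*S²)
B(Y) = -3 + 2*Y² (B(Y) = -3 + (Y + Y)*Y = -3 + (2*Y)*Y = -3 + 2*Y²)
r(J) = 5 + J² - 50*J (r(J) = (J² - 50*J) + (-3 + 2*2²) = (J² - 50*J) + (-3 + 2*4) = (J² - 50*J) + (-3 + 8) = (J² - 50*J) + 5 = 5 + J² - 50*J)
A = 193461/39781 (A = 3*(64487/(5 + 226² - 50*226)) = 3*(64487/(5 + 51076 - 11300)) = 3*(64487/39781) = 193461/39781 ≈ 4.8632)
1/(W(-202) + A) = 1/(4*(-202)² + 193461/39781) = 1/(4*40804 + 193461/39781) = 1/(163216 + 193461/39781) = 1/(6493089157/39781) = 39781/6493089157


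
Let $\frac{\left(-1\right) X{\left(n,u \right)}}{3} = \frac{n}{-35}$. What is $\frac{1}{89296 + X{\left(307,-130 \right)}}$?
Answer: $\frac{35}{3126281} \approx 1.1195 \cdot 10^{-5}$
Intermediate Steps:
$X{\left(n,u \right)} = \frac{3 n}{35}$ ($X{\left(n,u \right)} = - 3 \frac{n}{-35} = - 3 n \left(- \frac{1}{35}\right) = - 3 \left(- \frac{n}{35}\right) = \frac{3 n}{35}$)
$\frac{1}{89296 + X{\left(307,-130 \right)}} = \frac{1}{89296 + \frac{3}{35} \cdot 307} = \frac{1}{89296 + \frac{921}{35}} = \frac{1}{\frac{3126281}{35}} = \frac{35}{3126281}$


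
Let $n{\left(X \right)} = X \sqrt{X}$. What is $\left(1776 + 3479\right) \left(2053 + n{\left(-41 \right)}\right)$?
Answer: $10788515 - 215455 i \sqrt{41} \approx 1.0789 \cdot 10^{7} - 1.3796 \cdot 10^{6} i$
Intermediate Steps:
$n{\left(X \right)} = X^{\frac{3}{2}}$
$\left(1776 + 3479\right) \left(2053 + n{\left(-41 \right)}\right) = \left(1776 + 3479\right) \left(2053 + \left(-41\right)^{\frac{3}{2}}\right) = 5255 \left(2053 - 41 i \sqrt{41}\right) = 10788515 - 215455 i \sqrt{41}$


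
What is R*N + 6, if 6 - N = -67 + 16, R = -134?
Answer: -7632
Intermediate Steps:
N = 57 (N = 6 - (-67 + 16) = 6 - 1*(-51) = 6 + 51 = 57)
R*N + 6 = -134*57 + 6 = -7638 + 6 = -7632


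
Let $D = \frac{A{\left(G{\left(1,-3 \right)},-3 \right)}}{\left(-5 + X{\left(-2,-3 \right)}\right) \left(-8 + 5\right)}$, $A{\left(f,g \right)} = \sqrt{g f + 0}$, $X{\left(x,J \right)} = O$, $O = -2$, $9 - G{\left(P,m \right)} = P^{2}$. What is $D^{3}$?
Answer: $- \frac{16 i \sqrt{6}}{3087} \approx - 0.012696 i$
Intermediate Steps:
$G{\left(P,m \right)} = 9 - P^{2}$
$X{\left(x,J \right)} = -2$
$A{\left(f,g \right)} = \sqrt{f g}$ ($A{\left(f,g \right)} = \sqrt{f g + 0} = \sqrt{f g}$)
$D = \frac{2 i \sqrt{6}}{21}$ ($D = \frac{\sqrt{\left(9 - 1^{2}\right) \left(-3\right)}}{\left(-5 - 2\right) \left(-8 + 5\right)} = \frac{\sqrt{\left(9 - 1\right) \left(-3\right)}}{\left(-7\right) \left(-3\right)} = \frac{\sqrt{\left(9 - 1\right) \left(-3\right)}}{21} = \sqrt{8 \left(-3\right)} \frac{1}{21} = \sqrt{-24} \cdot \frac{1}{21} = 2 i \sqrt{6} \cdot \frac{1}{21} = \frac{2 i \sqrt{6}}{21} \approx 0.23328 i$)
$D^{3} = \left(\frac{2 i \sqrt{6}}{21}\right)^{3} = - \frac{16 i \sqrt{6}}{3087}$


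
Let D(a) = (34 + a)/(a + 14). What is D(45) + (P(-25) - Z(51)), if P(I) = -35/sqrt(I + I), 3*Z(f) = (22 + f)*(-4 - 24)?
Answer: 120833/177 + 7*I*sqrt(2)/2 ≈ 682.67 + 4.9497*I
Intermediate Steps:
D(a) = (34 + a)/(14 + a)
Z(f) = -616/3 - 28*f/3 (Z(f) = ((22 + f)*(-4 - 24))/3 = ((22 + f)*(-28))/3 = (-616 - 28*f)/3 = -616/3 - 28*f/3)
P(I) = -35*sqrt(2)/(2*sqrt(I))
D(45) + (P(-25) - Z(51)) = (34 + 45)/(14 + 45) + (-35*sqrt(2)/(2*sqrt(-25)) - (-616/3 - 28/3*51)) = 79/59 + (-35*sqrt(2)*(-I/5)/2 - (-616/3 - 476)) = (1/59)*79 + (7*I*sqrt(2)/2 - 1*(-2044/3)) = 79/59 + (7*I*sqrt(2)/2 + 2044/3) = 79/59 + (2044/3 + 7*I*sqrt(2)/2) = 120833/177 + 7*I*sqrt(2)/2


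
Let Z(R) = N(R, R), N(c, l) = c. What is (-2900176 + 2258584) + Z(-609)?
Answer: -642201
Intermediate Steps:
Z(R) = R
(-2900176 + 2258584) + Z(-609) = (-2900176 + 2258584) - 609 = -641592 - 609 = -642201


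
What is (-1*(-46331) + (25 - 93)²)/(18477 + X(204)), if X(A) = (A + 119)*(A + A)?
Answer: 16985/50087 ≈ 0.33911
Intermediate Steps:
X(A) = 2*A*(119 + A) (X(A) = (119 + A)*(2*A) = 2*A*(119 + A))
(-1*(-46331) + (25 - 93)²)/(18477 + X(204)) = (-1*(-46331) + (25 - 93)²)/(18477 + 2*204*(119 + 204)) = (46331 + (-68)²)/(18477 + 2*204*323) = (46331 + 4624)/(18477 + 131784) = 50955/150261 = 50955*(1/150261) = 16985/50087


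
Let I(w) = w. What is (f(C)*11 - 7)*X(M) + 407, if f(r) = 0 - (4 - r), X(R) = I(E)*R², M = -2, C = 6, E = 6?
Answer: 767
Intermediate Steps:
X(R) = 6*R²
f(r) = -4 + r (f(r) = 0 + (-4 + r) = -4 + r)
(f(C)*11 - 7)*X(M) + 407 = ((-4 + 6)*11 - 7)*(6*(-2)²) + 407 = (2*11 - 7)*(6*4) + 407 = (22 - 7)*24 + 407 = 15*24 + 407 = 360 + 407 = 767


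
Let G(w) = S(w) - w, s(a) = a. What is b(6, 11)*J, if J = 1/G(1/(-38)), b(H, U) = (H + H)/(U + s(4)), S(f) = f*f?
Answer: 5776/195 ≈ 29.621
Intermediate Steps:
S(f) = f²
G(w) = w² - w
b(H, U) = 2*H/(4 + U) (b(H, U) = (H + H)/(U + 4) = (2*H)/(4 + U) = 2*H/(4 + U))
J = 1444/39 (J = 1/((-1 + 1/(-38))/(-38)) = 1/(-(-1 - 1/38)/38) = 1/(-1/38*(-39/38)) = 1/(39/1444) = 1444/39 ≈ 37.026)
b(6, 11)*J = (2*6/(4 + 11))*(1444/39) = (2*6/15)*(1444/39) = (2*6*(1/15))*(1444/39) = (⅘)*(1444/39) = 5776/195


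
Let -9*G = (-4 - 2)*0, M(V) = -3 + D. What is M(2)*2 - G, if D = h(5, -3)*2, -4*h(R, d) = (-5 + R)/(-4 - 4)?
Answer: -6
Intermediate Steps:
h(R, d) = -5/32 + R/32 (h(R, d) = -(-5 + R)/(4*(-4 - 4)) = -(-5 + R)/(4*(-8)) = -(-5 + R)*(-1)/(4*8) = -(5/8 - R/8)/4 = -5/32 + R/32)
D = 0 (D = (-5/32 + (1/32)*5)*2 = (-5/32 + 5/32)*2 = 0*2 = 0)
M(V) = -3 (M(V) = -3 + 0 = -3)
G = 0 (G = -(-4 - 2)*0/9 = -(-2)*0/3 = -⅑*0 = 0)
M(2)*2 - G = -3*2 - 1*0 = -6 + 0 = -6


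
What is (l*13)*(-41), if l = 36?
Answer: -19188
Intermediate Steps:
(l*13)*(-41) = (36*13)*(-41) = 468*(-41) = -19188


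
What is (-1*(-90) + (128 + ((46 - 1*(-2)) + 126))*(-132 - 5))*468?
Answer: -19320912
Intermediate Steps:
(-1*(-90) + (128 + ((46 - 1*(-2)) + 126))*(-132 - 5))*468 = (90 + (128 + ((46 + 2) + 126))*(-137))*468 = (90 + (128 + (48 + 126))*(-137))*468 = (90 + (128 + 174)*(-137))*468 = (90 + 302*(-137))*468 = (90 - 41374)*468 = -41284*468 = -19320912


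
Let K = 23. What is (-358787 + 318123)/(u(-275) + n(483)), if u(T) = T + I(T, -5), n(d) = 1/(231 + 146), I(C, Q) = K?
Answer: 15330328/95003 ≈ 161.37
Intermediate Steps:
I(C, Q) = 23
n(d) = 1/377
u(T) = 23 + T (u(T) = T + 23 = 23 + T)
(-358787 + 318123)/(u(-275) + n(483)) = (-358787 + 318123)/((23 - 275) + 1/377) = -40664/(-252 + 1/377) = -40664/(-95003/377) = -40664*(-377/95003) = 15330328/95003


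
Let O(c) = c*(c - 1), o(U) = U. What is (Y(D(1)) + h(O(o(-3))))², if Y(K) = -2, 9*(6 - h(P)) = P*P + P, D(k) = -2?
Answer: 1600/9 ≈ 177.78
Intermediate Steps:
O(c) = c*(-1 + c)
h(P) = 6 - P/9 - P²/9 (h(P) = 6 - (P*P + P)/9 = 6 - (P² + P)/9 = 6 - (P + P²)/9 = 6 + (-P/9 - P²/9) = 6 - P/9 - P²/9)
(Y(D(1)) + h(O(o(-3))))² = (-2 + (6 - (-1)*(-1 - 3)/3 - 9*(-1 - 3)²/9))² = (-2 + (6 - (-1)*(-4)/3 - (-3*(-4))²/9))² = (-2 + (6 - ⅑*12 - ⅑*12²))² = (-2 + (6 - 4/3 - ⅑*144))² = (-2 + (6 - 4/3 - 16))² = (-2 - 34/3)² = (-40/3)² = 1600/9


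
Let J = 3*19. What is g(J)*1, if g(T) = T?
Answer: 57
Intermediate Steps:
J = 57
g(J)*1 = 57*1 = 57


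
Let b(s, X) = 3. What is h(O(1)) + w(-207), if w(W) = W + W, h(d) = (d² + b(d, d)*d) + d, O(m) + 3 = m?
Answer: -418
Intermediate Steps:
O(m) = -3 + m
h(d) = d² + 4*d (h(d) = (d² + 3*d) + d = d² + 4*d)
w(W) = 2*W
h(O(1)) + w(-207) = (-3 + 1)*(4 + (-3 + 1)) + 2*(-207) = -2*(4 - 2) - 414 = -2*2 - 414 = -4 - 414 = -418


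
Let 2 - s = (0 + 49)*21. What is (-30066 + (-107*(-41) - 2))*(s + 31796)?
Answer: -790178689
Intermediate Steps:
s = -1027 (s = 2 - (0 + 49)*21 = 2 - 49*21 = 2 - 1*1029 = 2 - 1029 = -1027)
(-30066 + (-107*(-41) - 2))*(s + 31796) = (-30066 + (-107*(-41) - 2))*(-1027 + 31796) = (-30066 + (4387 - 2))*30769 = (-30066 + 4385)*30769 = -25681*30769 = -790178689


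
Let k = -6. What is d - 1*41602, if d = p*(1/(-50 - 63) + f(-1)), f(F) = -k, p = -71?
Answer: -4749093/113 ≈ -42027.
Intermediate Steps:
f(F) = 6 (f(F) = -1*(-6) = 6)
d = -48067/113 (d = -71*(1/(-50 - 63) + 6) = -71*(1/(-113) + 6) = -71*(-1/113 + 6) = -71*677/113 = -48067/113 ≈ -425.37)
d - 1*41602 = -48067/113 - 1*41602 = -48067/113 - 41602 = -4749093/113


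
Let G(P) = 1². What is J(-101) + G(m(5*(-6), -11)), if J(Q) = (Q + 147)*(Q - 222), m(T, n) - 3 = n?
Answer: -14857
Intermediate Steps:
m(T, n) = 3 + n
J(Q) = (-222 + Q)*(147 + Q) (J(Q) = (147 + Q)*(-222 + Q) = (-222 + Q)*(147 + Q))
G(P) = 1
J(-101) + G(m(5*(-6), -11)) = (-32634 + (-101)² - 75*(-101)) + 1 = (-32634 + 10201 + 7575) + 1 = -14858 + 1 = -14857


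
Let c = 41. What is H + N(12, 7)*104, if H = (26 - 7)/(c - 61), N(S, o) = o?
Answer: 14541/20 ≈ 727.05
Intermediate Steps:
H = -19/20 (H = (26 - 7)/(41 - 61) = 19/(-20) = 19*(-1/20) = -19/20 ≈ -0.95000)
H + N(12, 7)*104 = -19/20 + 7*104 = -19/20 + 728 = 14541/20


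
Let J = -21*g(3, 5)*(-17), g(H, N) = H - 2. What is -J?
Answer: -357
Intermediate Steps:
g(H, N) = -2 + H
J = 357 (J = -21*(-2 + 3)*(-17) = -21*1*(-17) = -21*(-17) = 357)
-J = -1*357 = -357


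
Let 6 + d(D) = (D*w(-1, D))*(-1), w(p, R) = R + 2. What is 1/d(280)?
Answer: -1/78966 ≈ -1.2664e-5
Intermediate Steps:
w(p, R) = 2 + R
d(D) = -6 - D*(2 + D) (d(D) = -6 + (D*(2 + D))*(-1) = -6 - D*(2 + D))
1/d(280) = 1/(-6 - 1*280*(2 + 280)) = 1/(-6 - 1*280*282) = 1/(-6 - 78960) = 1/(-78966) = -1/78966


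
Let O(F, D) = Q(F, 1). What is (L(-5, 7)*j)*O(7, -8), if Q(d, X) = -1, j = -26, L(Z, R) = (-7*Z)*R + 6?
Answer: 6526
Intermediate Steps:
L(Z, R) = 6 - 7*R*Z (L(Z, R) = -7*R*Z + 6 = 6 - 7*R*Z)
O(F, D) = -1
(L(-5, 7)*j)*O(7, -8) = ((6 - 7*7*(-5))*(-26))*(-1) = ((6 + 245)*(-26))*(-1) = (251*(-26))*(-1) = -6526*(-1) = 6526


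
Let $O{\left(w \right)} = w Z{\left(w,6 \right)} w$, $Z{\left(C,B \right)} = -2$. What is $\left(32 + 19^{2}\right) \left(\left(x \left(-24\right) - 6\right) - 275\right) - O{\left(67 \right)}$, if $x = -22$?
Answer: $106049$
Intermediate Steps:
$O{\left(w \right)} = - 2 w^{2}$ ($O{\left(w \right)} = w \left(-2\right) w = - 2 w w = - 2 w^{2}$)
$\left(32 + 19^{2}\right) \left(\left(x \left(-24\right) - 6\right) - 275\right) - O{\left(67 \right)} = \left(32 + 19^{2}\right) \left(\left(\left(-22\right) \left(-24\right) - 6\right) - 275\right) - - 2 \cdot 67^{2} = \left(32 + 361\right) \left(\left(528 - 6\right) - 275\right) - \left(-2\right) 4489 = 393 \left(522 - 275\right) - -8978 = 393 \cdot 247 + 8978 = 97071 + 8978 = 106049$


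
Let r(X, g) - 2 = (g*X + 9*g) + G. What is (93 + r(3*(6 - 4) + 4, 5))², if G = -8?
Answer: 33124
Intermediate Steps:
r(X, g) = -6 + 9*g + X*g (r(X, g) = 2 + ((g*X + 9*g) - 8) = 2 + ((X*g + 9*g) - 8) = 2 + ((9*g + X*g) - 8) = 2 + (-8 + 9*g + X*g) = -6 + 9*g + X*g)
(93 + r(3*(6 - 4) + 4, 5))² = (93 + (-6 + 9*5 + (3*(6 - 4) + 4)*5))² = (93 + (-6 + 45 + (3*2 + 4)*5))² = (93 + (-6 + 45 + (6 + 4)*5))² = (93 + (-6 + 45 + 10*5))² = (93 + (-6 + 45 + 50))² = (93 + 89)² = 182² = 33124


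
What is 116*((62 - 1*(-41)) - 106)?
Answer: -348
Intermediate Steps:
116*((62 - 1*(-41)) - 106) = 116*((62 + 41) - 106) = 116*(103 - 106) = 116*(-3) = -348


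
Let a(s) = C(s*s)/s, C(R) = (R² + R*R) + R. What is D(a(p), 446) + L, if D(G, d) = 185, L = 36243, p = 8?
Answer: 36428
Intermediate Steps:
C(R) = R + 2*R² (C(R) = (R² + R²) + R = 2*R² + R = R + 2*R²)
a(s) = s*(1 + 2*s²) (a(s) = ((s*s)*(1 + 2*(s*s)))/s = (s²*(1 + 2*s²))/s = s*(1 + 2*s²))
D(a(p), 446) + L = 185 + 36243 = 36428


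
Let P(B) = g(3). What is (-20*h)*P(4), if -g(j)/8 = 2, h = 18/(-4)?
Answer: -1440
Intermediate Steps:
h = -9/2 (h = 18*(-¼) = -9/2 ≈ -4.5000)
g(j) = -16 (g(j) = -8*2 = -16)
P(B) = -16
(-20*h)*P(4) = -20*(-9/2)*(-16) = 90*(-16) = -1440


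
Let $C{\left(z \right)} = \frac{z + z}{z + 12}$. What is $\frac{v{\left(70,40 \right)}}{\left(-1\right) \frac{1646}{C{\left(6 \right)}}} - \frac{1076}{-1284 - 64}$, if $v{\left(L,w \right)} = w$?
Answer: $\frac{650681}{832053} \approx 0.78202$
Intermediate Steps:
$C{\left(z \right)} = \frac{2 z}{12 + z}$
$\frac{v{\left(70,40 \right)}}{\left(-1\right) \frac{1646}{C{\left(6 \right)}}} - \frac{1076}{-1284 - 64} = \frac{40}{\left(-1\right) \frac{1646}{2 \cdot 6 \frac{1}{12 + 6}}} - \frac{1076}{-1284 - 64} = \frac{40}{\left(-1\right) \frac{1646}{2 \cdot 6 \cdot \frac{1}{18}}} - \frac{1076}{-1284 - 64} = \frac{40}{\left(-1\right) \frac{1646}{2 \cdot 6 \cdot \frac{1}{18}}} - \frac{1076}{-1348} = \frac{40}{\left(-1\right) \frac{1646}{\frac{2}{3}}} - - \frac{269}{337} = \frac{40}{\left(-1\right) 1646 \cdot \frac{3}{2}} + \frac{269}{337} = \frac{40}{\left(-1\right) 2469} + \frac{269}{337} = \frac{40}{-2469} + \frac{269}{337} = 40 \left(- \frac{1}{2469}\right) + \frac{269}{337} = - \frac{40}{2469} + \frac{269}{337} = \frac{650681}{832053}$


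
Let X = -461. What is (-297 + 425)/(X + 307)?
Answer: -64/77 ≈ -0.83117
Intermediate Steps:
(-297 + 425)/(X + 307) = (-297 + 425)/(-461 + 307) = 128/(-154) = 128*(-1/154) = -64/77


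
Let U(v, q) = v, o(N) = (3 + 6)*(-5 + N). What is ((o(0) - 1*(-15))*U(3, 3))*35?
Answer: -3150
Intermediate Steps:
o(N) = -45 + 9*N (o(N) = 9*(-5 + N) = -45 + 9*N)
((o(0) - 1*(-15))*U(3, 3))*35 = (((-45 + 9*0) - 1*(-15))*3)*35 = (((-45 + 0) + 15)*3)*35 = ((-45 + 15)*3)*35 = -30*3*35 = -90*35 = -3150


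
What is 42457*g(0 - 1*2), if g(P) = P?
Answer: -84914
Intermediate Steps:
42457*g(0 - 1*2) = 42457*(0 - 1*2) = 42457*(0 - 2) = 42457*(-2) = -84914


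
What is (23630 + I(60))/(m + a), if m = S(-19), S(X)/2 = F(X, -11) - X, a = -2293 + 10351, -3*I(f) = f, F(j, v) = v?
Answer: 11805/4037 ≈ 2.9242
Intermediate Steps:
I(f) = -f/3
a = 8058
S(X) = -22 - 2*X (S(X) = 2*(-11 - X) = -22 - 2*X)
m = 16 (m = -22 - 2*(-19) = -22 + 38 = 16)
(23630 + I(60))/(m + a) = (23630 - ⅓*60)/(16 + 8058) = (23630 - 20)/8074 = 23610*(1/8074) = 11805/4037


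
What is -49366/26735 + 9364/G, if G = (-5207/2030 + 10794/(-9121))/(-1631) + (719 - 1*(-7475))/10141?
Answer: 10950838942670871614954/947772476741548035 ≈ 11554.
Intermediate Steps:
G = 35450625649581/43749711892390 (G = (-5207*1/2030 + 10794*(-1/9121))*(-1/1631) + (719 + 7475)*(1/10141) = (-5207/2030 - 1542/1303)*(-1/1631) + 8194*(1/10141) = -9914981/2645090*(-1/1631) + 8194/10141 = 9914981/4314141790 + 8194/10141 = 35450625649581/43749711892390 ≈ 0.81031)
-49366/26735 + 9364/G = -49366/26735 + 9364/(35450625649581/43749711892390) = -49366*1/26735 + 9364*(43749711892390/35450625649581) = -49366/26735 + 409672302160339960/35450625649581 = 10950838942670871614954/947772476741548035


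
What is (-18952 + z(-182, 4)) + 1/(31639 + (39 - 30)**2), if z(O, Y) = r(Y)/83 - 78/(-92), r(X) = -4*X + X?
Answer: -1147566966951/60553480 ≈ -18951.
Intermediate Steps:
r(X) = -3*X
z(O, Y) = 39/46 - 3*Y/83 (z(O, Y) = -3*Y/83 - 78/(-92) = -3*Y*(1/83) - 78*(-1/92) = -3*Y/83 + 39/46 = 39/46 - 3*Y/83)
(-18952 + z(-182, 4)) + 1/(31639 + (39 - 30)**2) = (-18952 + (39/46 - 3/83*4)) + 1/(31639 + (39 - 30)**2) = (-18952 + (39/46 - 12/83)) + 1/(31639 + 9**2) = (-18952 + 2685/3818) + 1/(31639 + 81) = -72356051/3818 + 1/31720 = -1147566966951/60553480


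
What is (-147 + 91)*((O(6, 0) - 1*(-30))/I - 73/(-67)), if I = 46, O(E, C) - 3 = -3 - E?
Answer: -139048/1541 ≈ -90.232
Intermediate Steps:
O(E, C) = -E (O(E, C) = 3 + (-3 - E) = -E)
(-147 + 91)*((O(6, 0) - 1*(-30))/I - 73/(-67)) = (-147 + 91)*((-1*6 - 1*(-30))/46 - 73/(-67)) = -56*((-6 + 30)*(1/46) - 73*(-1/67)) = -56*(24*(1/46) + 73/67) = -56*(12/23 + 73/67) = -56*2483/1541 = -139048/1541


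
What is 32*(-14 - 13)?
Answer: -864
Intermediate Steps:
32*(-14 - 13) = 32*(-27) = -864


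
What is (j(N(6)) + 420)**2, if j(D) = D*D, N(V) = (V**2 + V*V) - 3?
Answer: 26842761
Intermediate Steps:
N(V) = -3 + 2*V**2 (N(V) = (V**2 + V**2) - 3 = 2*V**2 - 3 = -3 + 2*V**2)
j(D) = D**2
(j(N(6)) + 420)**2 = ((-3 + 2*6**2)**2 + 420)**2 = ((-3 + 2*36)**2 + 420)**2 = ((-3 + 72)**2 + 420)**2 = (69**2 + 420)**2 = (4761 + 420)**2 = 5181**2 = 26842761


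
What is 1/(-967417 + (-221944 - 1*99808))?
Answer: -1/1289169 ≈ -7.7569e-7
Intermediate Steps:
1/(-967417 + (-221944 - 1*99808)) = 1/(-967417 + (-221944 - 99808)) = 1/(-967417 - 321752) = 1/(-1289169) = -1/1289169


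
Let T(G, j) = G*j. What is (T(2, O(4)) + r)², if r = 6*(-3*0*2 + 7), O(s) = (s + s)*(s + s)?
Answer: 28900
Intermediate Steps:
O(s) = 4*s² (O(s) = (2*s)*(2*s) = 4*s²)
r = 42 (r = 6*(0*2 + 7) = 6*(0 + 7) = 6*7 = 42)
(T(2, O(4)) + r)² = (2*(4*4²) + 42)² = (2*(4*16) + 42)² = (2*64 + 42)² = (128 + 42)² = 170² = 28900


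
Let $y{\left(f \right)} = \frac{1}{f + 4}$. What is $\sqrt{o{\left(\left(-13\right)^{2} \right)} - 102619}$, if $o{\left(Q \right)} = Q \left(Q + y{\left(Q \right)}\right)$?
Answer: $\frac{i \sqrt{2216452645}}{173} \approx 272.13 i$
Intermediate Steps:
$y{\left(f \right)} = \frac{1}{4 + f}$
$o{\left(Q \right)} = Q \left(Q + \frac{1}{4 + Q}\right)$
$\sqrt{o{\left(\left(-13\right)^{2} \right)} - 102619} = \sqrt{\frac{\left(-13\right)^{2} \left(1 + \left(-13\right)^{2} \left(4 + \left(-13\right)^{2}\right)\right)}{4 + \left(-13\right)^{2}} - 102619} = \sqrt{\frac{169 \left(1 + 169 \left(4 + 169\right)\right)}{4 + 169} - 102619} = \sqrt{\frac{169 \left(1 + 169 \cdot 173\right)}{173} - 102619} = \sqrt{169 \cdot \frac{1}{173} \left(1 + 29237\right) - 102619} = \sqrt{169 \cdot \frac{1}{173} \cdot 29238 - 102619} = \sqrt{\frac{4941222}{173} - 102619} = \sqrt{- \frac{12811865}{173}} = \frac{i \sqrt{2216452645}}{173}$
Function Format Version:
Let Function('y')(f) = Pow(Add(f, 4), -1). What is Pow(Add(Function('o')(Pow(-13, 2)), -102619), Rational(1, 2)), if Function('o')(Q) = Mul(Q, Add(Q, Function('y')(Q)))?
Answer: Mul(Rational(1, 173), I, Pow(2216452645, Rational(1, 2))) ≈ Mul(272.13, I)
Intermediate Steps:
Function('y')(f) = Pow(Add(4, f), -1)
Function('o')(Q) = Mul(Q, Add(Q, Pow(Add(4, Q), -1)))
Pow(Add(Function('o')(Pow(-13, 2)), -102619), Rational(1, 2)) = Pow(Add(Mul(Pow(-13, 2), Pow(Add(4, Pow(-13, 2)), -1), Add(1, Mul(Pow(-13, 2), Add(4, Pow(-13, 2))))), -102619), Rational(1, 2)) = Pow(Add(Mul(169, Pow(Add(4, 169), -1), Add(1, Mul(169, Add(4, 169)))), -102619), Rational(1, 2)) = Pow(Add(Mul(169, Pow(173, -1), Add(1, Mul(169, 173))), -102619), Rational(1, 2)) = Pow(Add(Mul(169, Rational(1, 173), Add(1, 29237)), -102619), Rational(1, 2)) = Pow(Add(Mul(169, Rational(1, 173), 29238), -102619), Rational(1, 2)) = Pow(Add(Rational(4941222, 173), -102619), Rational(1, 2)) = Pow(Rational(-12811865, 173), Rational(1, 2)) = Mul(Rational(1, 173), I, Pow(2216452645, Rational(1, 2)))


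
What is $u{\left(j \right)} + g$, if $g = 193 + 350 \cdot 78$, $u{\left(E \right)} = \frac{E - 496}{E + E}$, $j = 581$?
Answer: $\frac{31946951}{1162} \approx 27493.0$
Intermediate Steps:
$u{\left(E \right)} = \frac{-496 + E}{2 E}$
$g = 27493$ ($g = 193 + 27300 = 27493$)
$u{\left(j \right)} + g = \frac{-496 + 581}{2 \cdot 581} + 27493 = \frac{1}{2} \cdot \frac{1}{581} \cdot 85 + 27493 = \frac{85}{1162} + 27493 = \frac{31946951}{1162}$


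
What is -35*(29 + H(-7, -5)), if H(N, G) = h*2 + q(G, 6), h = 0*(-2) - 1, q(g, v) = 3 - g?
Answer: -1225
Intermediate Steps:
h = -1 (h = 0 - 1 = -1)
H(N, G) = 1 - G (H(N, G) = -1*2 + (3 - G) = -2 + (3 - G) = 1 - G)
-35*(29 + H(-7, -5)) = -35*(29 + (1 - 1*(-5))) = -35*(29 + (1 + 5)) = -35*(29 + 6) = -35*35 = -1225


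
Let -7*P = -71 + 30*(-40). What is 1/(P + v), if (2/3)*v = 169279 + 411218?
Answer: 14/12192979 ≈ 1.1482e-6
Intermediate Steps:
v = 1741491/2 (v = 3*(169279 + 411218)/2 = (3/2)*580497 = 1741491/2 ≈ 8.7075e+5)
P = 1271/7 (P = -(-71 + 30*(-40))/7 = -(-71 - 1200)/7 = -1/7*(-1271) = 1271/7 ≈ 181.57)
1/(P + v) = 1/(1271/7 + 1741491/2) = 1/(12192979/14) = 14/12192979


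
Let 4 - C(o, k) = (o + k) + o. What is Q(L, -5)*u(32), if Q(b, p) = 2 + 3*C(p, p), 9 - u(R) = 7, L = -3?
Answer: 118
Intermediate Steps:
u(R) = 2 (u(R) = 9 - 1*7 = 9 - 7 = 2)
C(o, k) = 4 - k - 2*o (C(o, k) = 4 - ((o + k) + o) = 4 - ((k + o) + o) = 4 - (k + 2*o) = 4 + (-k - 2*o) = 4 - k - 2*o)
Q(b, p) = 14 - 9*p (Q(b, p) = 2 + 3*(4 - p - 2*p) = 2 + 3*(4 - 3*p) = 2 + (12 - 9*p) = 14 - 9*p)
Q(L, -5)*u(32) = (14 - 9*(-5))*2 = (14 + 45)*2 = 59*2 = 118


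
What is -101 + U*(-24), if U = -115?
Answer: 2659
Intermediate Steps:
-101 + U*(-24) = -101 - 115*(-24) = -101 + 2760 = 2659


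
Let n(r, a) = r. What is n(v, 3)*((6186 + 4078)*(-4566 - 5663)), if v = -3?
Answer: 314971368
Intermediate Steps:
n(v, 3)*((6186 + 4078)*(-4566 - 5663)) = -3*(6186 + 4078)*(-4566 - 5663) = -30792*(-10229) = -3*(-104990456) = 314971368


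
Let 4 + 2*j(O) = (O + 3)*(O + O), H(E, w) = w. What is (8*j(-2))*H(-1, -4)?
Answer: 128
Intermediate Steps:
j(O) = -2 + O*(3 + O) (j(O) = -2 + ((O + 3)*(O + O))/2 = -2 + ((3 + O)*(2*O))/2 = -2 + (2*O*(3 + O))/2 = -2 + O*(3 + O))
(8*j(-2))*H(-1, -4) = (8*(-2 + (-2)² + 3*(-2)))*(-4) = (8*(-2 + 4 - 6))*(-4) = (8*(-4))*(-4) = -32*(-4) = 128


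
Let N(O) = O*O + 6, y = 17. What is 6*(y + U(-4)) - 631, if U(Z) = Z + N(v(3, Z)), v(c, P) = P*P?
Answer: 1019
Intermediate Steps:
v(c, P) = P²
N(O) = 6 + O² (N(O) = O² + 6 = 6 + O²)
U(Z) = 6 + Z + Z⁴ (U(Z) = Z + (6 + (Z²)²) = Z + (6 + Z⁴) = 6 + Z + Z⁴)
6*(y + U(-4)) - 631 = 6*(17 + (6 - 4 + (-4)⁴)) - 631 = 6*(17 + (6 - 4 + 256)) - 631 = 6*(17 + 258) - 631 = 6*275 - 631 = 1650 - 631 = 1019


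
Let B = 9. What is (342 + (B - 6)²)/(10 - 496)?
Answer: -13/18 ≈ -0.72222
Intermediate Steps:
(342 + (B - 6)²)/(10 - 496) = (342 + (9 - 6)²)/(10 - 496) = (342 + 3²)/(-486) = (342 + 9)*(-1/486) = 351*(-1/486) = -13/18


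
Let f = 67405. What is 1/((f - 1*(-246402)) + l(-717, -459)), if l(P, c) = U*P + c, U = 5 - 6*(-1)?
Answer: 1/305461 ≈ 3.2737e-6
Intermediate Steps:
U = 11 (U = 5 + 6 = 11)
l(P, c) = c + 11*P (l(P, c) = 11*P + c = c + 11*P)
1/((f - 1*(-246402)) + l(-717, -459)) = 1/((67405 - 1*(-246402)) + (-459 + 11*(-717))) = 1/((67405 + 246402) + (-459 - 7887)) = 1/(313807 - 8346) = 1/305461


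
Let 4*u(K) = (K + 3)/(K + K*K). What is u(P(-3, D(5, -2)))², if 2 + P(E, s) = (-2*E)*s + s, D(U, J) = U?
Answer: 9/139876 ≈ 6.4343e-5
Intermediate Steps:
P(E, s) = -2 + s - 2*E*s (P(E, s) = -2 + ((-2*E)*s + s) = -2 + (-2*E*s + s) = -2 + (s - 2*E*s) = -2 + s - 2*E*s)
u(K) = (3 + K)/(4*(K + K²)) (u(K) = ((K + 3)/(K + K*K))/4 = ((3 + K)/(K + K²))/4 = (3 + K)/(4*(K + K²)))
u(P(-3, D(5, -2)))² = ((3 + (-2 + 5 - 2*(-3)*5))/(4*(-2 + 5 - 2*(-3)*5)*(1 + (-2 + 5 - 2*(-3)*5))))² = ((3 + (-2 + 5 + 30))/(4*(-2 + 5 + 30)*(1 + (-2 + 5 + 30))))² = ((¼)*(3 + 33)/(33*(1 + 33)))² = ((¼)*(1/33)*36/34)² = ((¼)*(1/33)*(1/34)*36)² = (3/374)² = 9/139876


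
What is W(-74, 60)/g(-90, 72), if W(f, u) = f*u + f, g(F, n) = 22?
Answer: -2257/11 ≈ -205.18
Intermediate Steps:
W(f, u) = f + f*u
W(-74, 60)/g(-90, 72) = -74*(1 + 60)/22 = -74*61*(1/22) = -4514*1/22 = -2257/11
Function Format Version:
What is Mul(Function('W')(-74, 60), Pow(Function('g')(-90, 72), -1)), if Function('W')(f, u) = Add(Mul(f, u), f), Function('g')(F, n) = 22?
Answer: Rational(-2257, 11) ≈ -205.18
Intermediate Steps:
Function('W')(f, u) = Add(f, Mul(f, u))
Mul(Function('W')(-74, 60), Pow(Function('g')(-90, 72), -1)) = Mul(Mul(-74, Add(1, 60)), Pow(22, -1)) = Mul(Mul(-74, 61), Rational(1, 22)) = Mul(-4514, Rational(1, 22)) = Rational(-2257, 11)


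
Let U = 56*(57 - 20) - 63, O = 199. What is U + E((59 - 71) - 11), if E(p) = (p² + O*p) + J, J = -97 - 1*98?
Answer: -2234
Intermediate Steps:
J = -195 (J = -97 - 98 = -195)
U = 2009 (U = 56*37 - 63 = 2072 - 63 = 2009)
E(p) = -195 + p² + 199*p (E(p) = (p² + 199*p) - 195 = -195 + p² + 199*p)
U + E((59 - 71) - 11) = 2009 + (-195 + ((59 - 71) - 11)² + 199*((59 - 71) - 11)) = 2009 + (-195 + (-12 - 11)² + 199*(-12 - 11)) = 2009 + (-195 + (-23)² + 199*(-23)) = 2009 + (-195 + 529 - 4577) = 2009 - 4243 = -2234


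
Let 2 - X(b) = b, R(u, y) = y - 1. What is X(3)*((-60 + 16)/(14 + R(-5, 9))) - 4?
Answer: -2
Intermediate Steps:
R(u, y) = -1 + y
X(b) = 2 - b
X(3)*((-60 + 16)/(14 + R(-5, 9))) - 4 = (2 - 1*3)*((-60 + 16)/(14 + (-1 + 9))) - 4 = (2 - 3)*(-44/(14 + 8)) - 4 = -(-44)/22 - 4 = -1*(-2) - 4 = 2 - 4 = -2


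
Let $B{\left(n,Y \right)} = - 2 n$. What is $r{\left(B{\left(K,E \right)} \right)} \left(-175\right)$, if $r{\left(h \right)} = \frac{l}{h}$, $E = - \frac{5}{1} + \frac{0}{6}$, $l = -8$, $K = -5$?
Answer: $140$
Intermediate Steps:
$E = -5$ ($E = \left(-5\right) 1 + 0 \cdot \frac{1}{6} = -5 + 0 = -5$)
$r{\left(h \right)} = - \frac{8}{h}$
$r{\left(B{\left(K,E \right)} \right)} \left(-175\right) = - \frac{8}{\left(-2\right) \left(-5\right)} \left(-175\right) = - \frac{8}{10} \left(-175\right) = \left(-8\right) \frac{1}{10} \left(-175\right) = \left(- \frac{4}{5}\right) \left(-175\right) = 140$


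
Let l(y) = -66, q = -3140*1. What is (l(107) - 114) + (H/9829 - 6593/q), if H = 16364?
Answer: -5439165243/30863060 ≈ -176.24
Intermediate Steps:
q = -3140
(l(107) - 114) + (H/9829 - 6593/q) = (-66 - 114) + (16364/9829 - 6593/(-3140)) = -180 + (16364*(1/9829) - 6593*(-1/3140)) = -180 + (16364/9829 + 6593/3140) = -180 + 116185557/30863060 = -5439165243/30863060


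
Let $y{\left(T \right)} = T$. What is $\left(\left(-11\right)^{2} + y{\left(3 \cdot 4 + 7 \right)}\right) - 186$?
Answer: $-46$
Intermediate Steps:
$\left(\left(-11\right)^{2} + y{\left(3 \cdot 4 + 7 \right)}\right) - 186 = \left(\left(-11\right)^{2} + \left(3 \cdot 4 + 7\right)\right) - 186 = \left(121 + \left(12 + 7\right)\right) - 186 = \left(121 + 19\right) - 186 = 140 - 186 = -46$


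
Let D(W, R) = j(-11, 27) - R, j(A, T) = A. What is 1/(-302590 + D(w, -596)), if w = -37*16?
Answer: -1/302005 ≈ -3.3112e-6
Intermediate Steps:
w = -592
D(W, R) = -11 - R
1/(-302590 + D(w, -596)) = 1/(-302590 + (-11 - 1*(-596))) = 1/(-302590 + (-11 + 596)) = 1/(-302590 + 585) = 1/(-302005) = -1/302005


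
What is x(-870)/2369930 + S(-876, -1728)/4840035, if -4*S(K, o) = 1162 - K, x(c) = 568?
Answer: 308332109/2294108829510 ≈ 0.00013440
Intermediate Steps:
S(K, o) = -581/2 + K/4 (S(K, o) = -(1162 - K)/4 = -581/2 + K/4)
x(-870)/2369930 + S(-876, -1728)/4840035 = 568/2369930 + (-581/2 + (1/4)*(-876))/4840035 = 568*(1/2369930) + (-581/2 - 219)*(1/4840035) = 284/1184965 - 1019/2*1/4840035 = 284/1184965 - 1019/9680070 = 308332109/2294108829510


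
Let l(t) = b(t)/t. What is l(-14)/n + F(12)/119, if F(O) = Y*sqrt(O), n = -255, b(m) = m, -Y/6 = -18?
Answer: -1/255 + 216*sqrt(3)/119 ≈ 3.1400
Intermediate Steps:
Y = 108 (Y = -6*(-18) = 108)
l(t) = 1 (l(t) = t/t = 1)
F(O) = 108*sqrt(O)
l(-14)/n + F(12)/119 = 1/(-255) + (108*sqrt(12))/119 = 1*(-1/255) + (108*(2*sqrt(3)))*(1/119) = -1/255 + (216*sqrt(3))*(1/119) = -1/255 + 216*sqrt(3)/119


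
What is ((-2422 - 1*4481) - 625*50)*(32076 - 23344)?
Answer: -333151996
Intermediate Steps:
((-2422 - 1*4481) - 625*50)*(32076 - 23344) = ((-2422 - 4481) - 31250)*8732 = (-6903 - 31250)*8732 = -38153*8732 = -333151996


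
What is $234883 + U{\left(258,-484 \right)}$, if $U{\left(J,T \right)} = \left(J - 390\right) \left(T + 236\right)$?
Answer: $267619$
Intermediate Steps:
$U{\left(J,T \right)} = \left(-390 + J\right) \left(236 + T\right)$
$234883 + U{\left(258,-484 \right)} = 234883 + \left(-92040 - -188760 + 236 \cdot 258 + 258 \left(-484\right)\right) = 234883 + \left(-92040 + 188760 + 60888 - 124872\right) = 234883 + 32736 = 267619$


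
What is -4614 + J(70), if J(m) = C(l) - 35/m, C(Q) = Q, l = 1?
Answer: -9227/2 ≈ -4613.5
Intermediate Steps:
J(m) = 1 - 35/m
-4614 + J(70) = -4614 + (-35 + 70)/70 = -4614 + (1/70)*35 = -4614 + ½ = -9227/2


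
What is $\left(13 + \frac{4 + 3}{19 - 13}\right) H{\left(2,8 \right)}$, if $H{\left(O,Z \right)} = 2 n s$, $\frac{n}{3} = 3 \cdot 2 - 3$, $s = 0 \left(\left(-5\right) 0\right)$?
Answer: $0$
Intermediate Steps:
$s = 0$ ($s = 0 \cdot 0 = 0$)
$n = 9$ ($n = 3 \left(3 \cdot 2 - 3\right) = 3 \left(6 - 3\right) = 3 \cdot 3 = 9$)
$H{\left(O,Z \right)} = 0$ ($H{\left(O,Z \right)} = 2 \cdot 9 \cdot 0 = 18 \cdot 0 = 0$)
$\left(13 + \frac{4 + 3}{19 - 13}\right) H{\left(2,8 \right)} = \left(13 + \frac{4 + 3}{19 - 13}\right) 0 = \left(13 + \frac{7}{6}\right) 0 = \frac{85}{6} \cdot 0 = 0$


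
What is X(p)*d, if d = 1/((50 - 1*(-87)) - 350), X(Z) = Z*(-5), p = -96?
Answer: -160/71 ≈ -2.2535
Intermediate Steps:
X(Z) = -5*Z
d = -1/213 (d = 1/((50 + 87) - 350) = 1/(137 - 350) = 1/(-213) = -1/213 ≈ -0.0046948)
X(p)*d = -5*(-96)*(-1/213) = 480*(-1/213) = -160/71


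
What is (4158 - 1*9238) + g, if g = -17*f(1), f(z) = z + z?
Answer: -5114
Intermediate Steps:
f(z) = 2*z
g = -34 ≈ -34.000
(4158 - 1*9238) + g = (4158 - 1*9238) - 34 = (4158 - 9238) - 34 = -5080 - 34 = -5114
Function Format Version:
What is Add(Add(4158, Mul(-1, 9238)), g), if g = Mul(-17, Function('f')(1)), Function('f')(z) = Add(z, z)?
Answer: -5114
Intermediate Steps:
Function('f')(z) = Mul(2, z)
g = -34 (g = Mul(-17, Mul(2, 1)) = Mul(-17, 2) = -34)
Add(Add(4158, Mul(-1, 9238)), g) = Add(Add(4158, Mul(-1, 9238)), -34) = Add(Add(4158, -9238), -34) = Add(-5080, -34) = -5114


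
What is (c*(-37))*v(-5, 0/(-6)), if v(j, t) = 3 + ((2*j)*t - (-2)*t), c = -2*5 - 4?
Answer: 1554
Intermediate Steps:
c = -14 (c = -10 - 4 = -14)
v(j, t) = 3 + 2*t + 2*j*t (v(j, t) = 3 + (2*j*t + 2*t) = 3 + (2*t + 2*j*t) = 3 + 2*t + 2*j*t)
(c*(-37))*v(-5, 0/(-6)) = (-14*(-37))*(3 + 2*(0/(-6)) + 2*(-5)*(0/(-6))) = 518*(3 + 2*(0*(-⅙)) + 2*(-5)*(0*(-⅙))) = 518*(3 + 2*0 + 2*(-5)*0) = 518*(3 + 0 + 0) = 518*3 = 1554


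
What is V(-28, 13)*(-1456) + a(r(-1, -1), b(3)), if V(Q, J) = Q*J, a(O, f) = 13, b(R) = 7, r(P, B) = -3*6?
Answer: 529997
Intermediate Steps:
r(P, B) = -18
V(Q, J) = J*Q
V(-28, 13)*(-1456) + a(r(-1, -1), b(3)) = (13*(-28))*(-1456) + 13 = -364*(-1456) + 13 = 529984 + 13 = 529997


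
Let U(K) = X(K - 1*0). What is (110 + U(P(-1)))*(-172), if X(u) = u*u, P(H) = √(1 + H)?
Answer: -18920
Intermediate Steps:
X(u) = u²
U(K) = K² (U(K) = (K - 1*0)² = (K + 0)² = K²)
(110 + U(P(-1)))*(-172) = (110 + (√(1 - 1))²)*(-172) = (110 + (√0)²)*(-172) = (110 + 0²)*(-172) = (110 + 0)*(-172) = 110*(-172) = -18920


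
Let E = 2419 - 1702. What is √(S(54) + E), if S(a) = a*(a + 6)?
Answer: √3957 ≈ 62.905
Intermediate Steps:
S(a) = a*(6 + a)
E = 717
√(S(54) + E) = √(54*(6 + 54) + 717) = √(54*60 + 717) = √(3240 + 717) = √3957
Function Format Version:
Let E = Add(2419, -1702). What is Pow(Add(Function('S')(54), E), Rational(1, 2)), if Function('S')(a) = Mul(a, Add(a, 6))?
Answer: Pow(3957, Rational(1, 2)) ≈ 62.905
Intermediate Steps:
Function('S')(a) = Mul(a, Add(6, a))
E = 717
Pow(Add(Function('S')(54), E), Rational(1, 2)) = Pow(Add(Mul(54, Add(6, 54)), 717), Rational(1, 2)) = Pow(Add(Mul(54, 60), 717), Rational(1, 2)) = Pow(Add(3240, 717), Rational(1, 2)) = Pow(3957, Rational(1, 2))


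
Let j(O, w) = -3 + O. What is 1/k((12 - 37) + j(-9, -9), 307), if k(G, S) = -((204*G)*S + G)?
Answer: 1/2317273 ≈ 4.3154e-7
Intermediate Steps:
k(G, S) = -G - 204*G*S (k(G, S) = -(204*G*S + G) = -(G + 204*G*S) = -G - 204*G*S)
1/k((12 - 37) + j(-9, -9), 307) = 1/(-((12 - 37) + (-3 - 9))*(1 + 204*307)) = 1/(-(-25 - 12)*(1 + 62628)) = 1/(-1*(-37)*62629) = 1/2317273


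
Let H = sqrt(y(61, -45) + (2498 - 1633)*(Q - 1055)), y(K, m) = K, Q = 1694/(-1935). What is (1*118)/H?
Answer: -177*I*sqrt(3799436785)/88358995 ≈ -0.12348*I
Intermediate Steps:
Q = -1694/1935 (Q = 1694*(-1/1935) = -1694/1935 ≈ -0.87545)
H = 2*I*sqrt(3799436785)/129 (H = sqrt(61 + (2498 - 1633)*(-1694/1935 - 1055)) = sqrt(61 + 865*(-2043119/1935)) = sqrt(61 - 353459587/387) = sqrt(-353435980/387) = 2*I*sqrt(3799436785)/129 ≈ 955.65*I)
(1*118)/H = (1*118)/((2*I*sqrt(3799436785)/129)) = 118*(-3*I*sqrt(3799436785)/176717990) = -177*I*sqrt(3799436785)/88358995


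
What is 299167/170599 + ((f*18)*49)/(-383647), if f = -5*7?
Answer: 10912810289/5949981323 ≈ 1.8341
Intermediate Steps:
f = -35
299167/170599 + ((f*18)*49)/(-383647) = 299167/170599 + (-35*18*49)/(-383647) = 299167*(1/170599) - 630*49*(-1/383647) = 27197/15509 - 30870*(-1/383647) = 27197/15509 + 30870/383647 = 10912810289/5949981323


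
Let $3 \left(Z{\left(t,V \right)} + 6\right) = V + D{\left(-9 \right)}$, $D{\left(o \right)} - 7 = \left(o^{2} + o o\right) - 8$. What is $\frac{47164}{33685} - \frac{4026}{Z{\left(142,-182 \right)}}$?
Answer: $\frac{136228942}{437905} \approx 311.09$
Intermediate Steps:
$D{\left(o \right)} = -1 + 2 o^{2}$ ($D{\left(o \right)} = 7 - \left(8 - o^{2} - o o\right) = 7 + \left(\left(o^{2} + o^{2}\right) - 8\right) = 7 + \left(2 o^{2} - 8\right) = 7 + \left(-8 + 2 o^{2}\right) = -1 + 2 o^{2}$)
$Z{\left(t,V \right)} = \frac{143}{3} + \frac{V}{3}$ ($Z{\left(t,V \right)} = -6 + \frac{V - \left(1 - 2 \left(-9\right)^{2}\right)}{3} = -6 + \frac{V + \left(-1 + 2 \cdot 81\right)}{3} = -6 + \frac{V + \left(-1 + 162\right)}{3} = -6 + \frac{V + 161}{3} = -6 + \frac{161 + V}{3} = -6 + \left(\frac{161}{3} + \frac{V}{3}\right) = \frac{143}{3} + \frac{V}{3}$)
$\frac{47164}{33685} - \frac{4026}{Z{\left(142,-182 \right)}} = \frac{47164}{33685} - \frac{4026}{\frac{143}{3} + \frac{1}{3} \left(-182\right)} = 47164 \cdot \frac{1}{33685} - \frac{4026}{\frac{143}{3} - \frac{182}{3}} = \frac{47164}{33685} - \frac{4026}{-13} = \frac{47164}{33685} - - \frac{4026}{13} = \frac{47164}{33685} + \frac{4026}{13} = \frac{136228942}{437905}$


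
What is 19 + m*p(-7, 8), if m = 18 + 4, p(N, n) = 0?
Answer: 19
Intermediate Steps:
m = 22
19 + m*p(-7, 8) = 19 + 22*0 = 19 + 0 = 19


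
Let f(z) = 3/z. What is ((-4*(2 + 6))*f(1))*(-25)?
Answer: 2400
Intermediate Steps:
((-4*(2 + 6))*f(1))*(-25) = ((-4*(2 + 6))*(3/1))*(-25) = ((-4*8)*(3*1))*(-25) = -32*3*(-25) = -96*(-25) = 2400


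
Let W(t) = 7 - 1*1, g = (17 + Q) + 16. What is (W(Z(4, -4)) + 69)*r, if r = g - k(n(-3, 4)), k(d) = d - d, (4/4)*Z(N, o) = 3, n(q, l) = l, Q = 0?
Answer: 2475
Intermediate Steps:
Z(N, o) = 3
k(d) = 0
g = 33 (g = (17 + 0) + 16 = 17 + 16 = 33)
W(t) = 6 (W(t) = 7 - 1 = 6)
r = 33 (r = 33 - 1*0 = 33 + 0 = 33)
(W(Z(4, -4)) + 69)*r = (6 + 69)*33 = 75*33 = 2475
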